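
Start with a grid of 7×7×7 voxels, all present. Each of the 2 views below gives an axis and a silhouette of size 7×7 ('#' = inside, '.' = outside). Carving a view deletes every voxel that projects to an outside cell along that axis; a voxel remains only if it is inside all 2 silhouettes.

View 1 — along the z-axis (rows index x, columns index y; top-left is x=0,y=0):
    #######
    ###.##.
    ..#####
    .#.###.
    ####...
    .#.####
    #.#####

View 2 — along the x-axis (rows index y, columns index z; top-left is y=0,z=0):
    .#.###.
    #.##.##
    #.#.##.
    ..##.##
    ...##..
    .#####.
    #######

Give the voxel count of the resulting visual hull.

before carving: 343 voxels (7×7×7)
after view 1 [z-axis, 36 of 49 cells solid] → remaining = 252
after view 2 [x-axis, 31 of 49 cells solid] → remaining = 155

remaining voxels: 155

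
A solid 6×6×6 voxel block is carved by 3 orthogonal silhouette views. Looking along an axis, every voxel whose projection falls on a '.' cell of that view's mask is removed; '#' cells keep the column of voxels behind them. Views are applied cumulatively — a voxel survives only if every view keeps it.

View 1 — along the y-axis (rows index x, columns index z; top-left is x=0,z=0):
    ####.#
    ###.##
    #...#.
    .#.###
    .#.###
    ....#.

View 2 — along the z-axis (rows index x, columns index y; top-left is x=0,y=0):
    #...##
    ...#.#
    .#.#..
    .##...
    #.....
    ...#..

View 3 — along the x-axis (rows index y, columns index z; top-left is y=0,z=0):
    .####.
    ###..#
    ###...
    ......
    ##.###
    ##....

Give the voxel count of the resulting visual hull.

18 voxels

before carving: 216 voxels (6×6×6)
step 1: project along y, AND mask (21/36) → |grid| = 126
step 2: project along z, AND mask (11/36) → |grid| = 42
step 3: project along x, AND mask (18/36) → |grid| = 18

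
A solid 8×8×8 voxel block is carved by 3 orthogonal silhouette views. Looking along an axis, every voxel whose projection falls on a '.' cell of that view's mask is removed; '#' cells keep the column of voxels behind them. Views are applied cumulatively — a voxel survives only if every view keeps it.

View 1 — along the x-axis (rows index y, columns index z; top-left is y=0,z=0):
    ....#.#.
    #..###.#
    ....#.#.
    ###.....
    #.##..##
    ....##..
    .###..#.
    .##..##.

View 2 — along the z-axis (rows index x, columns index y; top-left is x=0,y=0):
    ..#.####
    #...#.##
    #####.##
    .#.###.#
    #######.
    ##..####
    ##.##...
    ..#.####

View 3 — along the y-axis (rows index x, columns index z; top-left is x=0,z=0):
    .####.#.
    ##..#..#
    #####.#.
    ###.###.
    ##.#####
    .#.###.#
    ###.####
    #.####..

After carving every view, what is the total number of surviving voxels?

full grid |V| = 512
carve view 1 (along x, YZ-mask fill 27/64): 216 voxels remain
carve view 2 (along z, XY-mask fill 43/64): 153 voxels remain
carve view 3 (along y, XZ-mask fill 45/64): 110 voxels remain

|visual hull| = 110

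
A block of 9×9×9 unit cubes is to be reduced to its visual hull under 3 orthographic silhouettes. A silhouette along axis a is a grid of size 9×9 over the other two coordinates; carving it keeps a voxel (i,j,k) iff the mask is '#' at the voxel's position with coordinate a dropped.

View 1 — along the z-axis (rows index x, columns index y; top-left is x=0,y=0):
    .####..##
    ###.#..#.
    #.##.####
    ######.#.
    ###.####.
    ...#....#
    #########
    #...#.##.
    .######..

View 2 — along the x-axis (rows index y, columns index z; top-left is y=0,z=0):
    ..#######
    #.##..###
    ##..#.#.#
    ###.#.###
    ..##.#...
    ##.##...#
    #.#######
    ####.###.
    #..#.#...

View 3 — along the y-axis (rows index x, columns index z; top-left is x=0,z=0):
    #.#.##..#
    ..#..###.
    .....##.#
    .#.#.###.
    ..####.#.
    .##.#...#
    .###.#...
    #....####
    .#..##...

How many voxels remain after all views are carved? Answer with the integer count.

initial block: 9^3 = 729
after view 1 [z-axis, 53 of 81 cells solid] → remaining = 477
after view 2 [x-axis, 51 of 81 cells solid] → remaining = 302
after view 3 [y-axis, 38 of 81 cells solid] → remaining = 138

138 voxels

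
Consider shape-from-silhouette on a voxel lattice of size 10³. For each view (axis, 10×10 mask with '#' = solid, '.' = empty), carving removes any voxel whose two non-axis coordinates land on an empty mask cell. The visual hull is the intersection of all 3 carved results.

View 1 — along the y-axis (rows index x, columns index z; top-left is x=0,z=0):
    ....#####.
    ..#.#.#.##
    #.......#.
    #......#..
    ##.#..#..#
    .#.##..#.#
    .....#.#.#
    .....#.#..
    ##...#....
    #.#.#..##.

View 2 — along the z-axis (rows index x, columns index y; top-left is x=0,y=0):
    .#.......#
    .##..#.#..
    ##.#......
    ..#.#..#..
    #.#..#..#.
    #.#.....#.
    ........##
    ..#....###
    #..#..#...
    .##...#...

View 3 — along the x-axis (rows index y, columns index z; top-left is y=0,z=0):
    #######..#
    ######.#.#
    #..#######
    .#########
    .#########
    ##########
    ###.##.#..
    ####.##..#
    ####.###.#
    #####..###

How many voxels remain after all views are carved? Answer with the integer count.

start: 10×10×10 = 1000 voxels
after view 1 [y-axis, 37 of 100 cells solid] → remaining = 370
after view 2 [z-axis, 31 of 100 cells solid] → remaining = 115
after view 3 [x-axis, 81 of 100 cells solid] → remaining = 90

|visual hull| = 90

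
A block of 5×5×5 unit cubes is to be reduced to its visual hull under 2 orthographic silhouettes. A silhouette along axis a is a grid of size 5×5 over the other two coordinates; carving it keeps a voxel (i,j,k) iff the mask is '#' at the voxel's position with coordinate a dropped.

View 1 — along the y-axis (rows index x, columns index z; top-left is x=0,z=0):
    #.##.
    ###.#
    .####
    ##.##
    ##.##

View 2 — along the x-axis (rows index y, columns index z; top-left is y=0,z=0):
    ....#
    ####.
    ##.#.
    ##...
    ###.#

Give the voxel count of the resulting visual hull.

before carving: 125 voxels (5×5×5)
  1. axis=1 (XZ plane), |mask|=19  ⇒  voxels=95
  2. axis=0 (YZ plane), |mask|=14  ⇒  voxels=54

remaining voxels: 54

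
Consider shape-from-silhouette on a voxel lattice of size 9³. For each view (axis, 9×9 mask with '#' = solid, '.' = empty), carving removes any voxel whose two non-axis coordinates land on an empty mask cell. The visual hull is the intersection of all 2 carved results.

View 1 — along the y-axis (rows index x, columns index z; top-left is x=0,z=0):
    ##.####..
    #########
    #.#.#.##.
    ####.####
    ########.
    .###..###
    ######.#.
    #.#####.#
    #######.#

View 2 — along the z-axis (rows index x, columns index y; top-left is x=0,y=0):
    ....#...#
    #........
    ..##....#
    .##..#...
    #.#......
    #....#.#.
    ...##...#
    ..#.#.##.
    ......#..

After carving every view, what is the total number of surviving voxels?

start: 9×9×9 = 729 voxels
after view 1 [y-axis, 64 of 81 cells solid] → remaining = 576
after view 2 [z-axis, 22 of 81 cells solid] → remaining = 151

remaining voxels: 151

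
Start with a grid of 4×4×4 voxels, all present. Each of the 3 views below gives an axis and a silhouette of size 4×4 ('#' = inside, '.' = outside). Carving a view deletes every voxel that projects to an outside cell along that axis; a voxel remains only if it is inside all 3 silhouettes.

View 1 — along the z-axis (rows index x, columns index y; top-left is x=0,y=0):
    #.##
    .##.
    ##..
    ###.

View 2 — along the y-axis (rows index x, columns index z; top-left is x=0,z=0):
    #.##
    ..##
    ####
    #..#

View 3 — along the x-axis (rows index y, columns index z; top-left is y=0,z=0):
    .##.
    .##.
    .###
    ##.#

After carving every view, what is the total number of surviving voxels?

|visual hull| = 13

before carving: 64 voxels (4×4×4)
carve view 1 (along z, XY-mask fill 10/16): 40 voxels remain
carve view 2 (along y, XZ-mask fill 11/16): 27 voxels remain
carve view 3 (along x, YZ-mask fill 10/16): 13 voxels remain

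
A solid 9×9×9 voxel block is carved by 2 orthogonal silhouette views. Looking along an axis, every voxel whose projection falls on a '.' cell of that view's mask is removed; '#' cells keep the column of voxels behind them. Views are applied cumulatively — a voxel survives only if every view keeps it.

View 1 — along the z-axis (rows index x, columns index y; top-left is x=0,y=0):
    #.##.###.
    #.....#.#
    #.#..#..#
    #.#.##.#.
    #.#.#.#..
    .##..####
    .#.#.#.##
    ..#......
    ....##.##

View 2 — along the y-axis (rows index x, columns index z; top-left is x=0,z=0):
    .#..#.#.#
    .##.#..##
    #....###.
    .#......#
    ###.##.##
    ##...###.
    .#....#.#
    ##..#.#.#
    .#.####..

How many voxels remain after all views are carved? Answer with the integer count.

163 voxels

start: 9×9×9 = 729 voxels
step 1: project along z, AND mask (38/81) → |grid| = 342
step 2: project along y, AND mask (40/81) → |grid| = 163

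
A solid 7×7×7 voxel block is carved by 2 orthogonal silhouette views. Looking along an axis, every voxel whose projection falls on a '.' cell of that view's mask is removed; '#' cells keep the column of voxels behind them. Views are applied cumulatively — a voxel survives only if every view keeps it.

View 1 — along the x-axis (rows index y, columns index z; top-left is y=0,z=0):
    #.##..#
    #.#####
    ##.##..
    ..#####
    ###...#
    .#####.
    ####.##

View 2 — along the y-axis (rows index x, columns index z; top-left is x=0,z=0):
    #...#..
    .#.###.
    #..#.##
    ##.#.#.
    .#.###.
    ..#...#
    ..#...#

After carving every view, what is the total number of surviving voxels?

full grid |V| = 343
  1. axis=0 (YZ plane), |mask|=34  ⇒  voxels=238
  2. axis=1 (XZ plane), |mask|=22  ⇒  voxels=106

voxel count = 106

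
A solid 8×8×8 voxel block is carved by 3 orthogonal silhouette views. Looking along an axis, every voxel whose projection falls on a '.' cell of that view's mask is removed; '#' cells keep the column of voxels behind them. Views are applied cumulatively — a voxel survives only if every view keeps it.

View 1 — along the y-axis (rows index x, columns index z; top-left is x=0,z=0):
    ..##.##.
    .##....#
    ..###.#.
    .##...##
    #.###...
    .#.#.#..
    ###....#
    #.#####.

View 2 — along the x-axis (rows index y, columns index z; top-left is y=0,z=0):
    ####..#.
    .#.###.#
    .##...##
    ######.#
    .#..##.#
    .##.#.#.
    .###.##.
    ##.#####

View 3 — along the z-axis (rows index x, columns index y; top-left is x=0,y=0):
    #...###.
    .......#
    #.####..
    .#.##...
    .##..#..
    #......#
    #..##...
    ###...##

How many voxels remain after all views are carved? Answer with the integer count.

voxel count = 68

initial block: 8^3 = 512
V1 y: intersect with XZ mask (32 set) -- 256 left
V2 x: intersect with YZ mask (41 set) -- 166 left
V3 z: intersect with XY mask (26 set) -- 68 left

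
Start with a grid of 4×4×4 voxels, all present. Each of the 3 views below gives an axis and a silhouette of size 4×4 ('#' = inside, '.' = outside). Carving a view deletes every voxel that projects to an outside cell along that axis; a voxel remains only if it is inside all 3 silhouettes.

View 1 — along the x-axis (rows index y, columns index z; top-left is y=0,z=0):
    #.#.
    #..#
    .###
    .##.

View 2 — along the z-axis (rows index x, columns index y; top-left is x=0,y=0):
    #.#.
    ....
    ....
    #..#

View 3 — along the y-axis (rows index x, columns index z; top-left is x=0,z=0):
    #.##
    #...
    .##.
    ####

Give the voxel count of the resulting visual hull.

initial block: 4^3 = 64
  1. axis=0 (YZ plane), |mask|=9  ⇒  voxels=36
  2. axis=2 (XY plane), |mask|=4  ⇒  voxels=9
  3. axis=1 (XZ plane), |mask|=10  ⇒  voxels=8

remaining voxels: 8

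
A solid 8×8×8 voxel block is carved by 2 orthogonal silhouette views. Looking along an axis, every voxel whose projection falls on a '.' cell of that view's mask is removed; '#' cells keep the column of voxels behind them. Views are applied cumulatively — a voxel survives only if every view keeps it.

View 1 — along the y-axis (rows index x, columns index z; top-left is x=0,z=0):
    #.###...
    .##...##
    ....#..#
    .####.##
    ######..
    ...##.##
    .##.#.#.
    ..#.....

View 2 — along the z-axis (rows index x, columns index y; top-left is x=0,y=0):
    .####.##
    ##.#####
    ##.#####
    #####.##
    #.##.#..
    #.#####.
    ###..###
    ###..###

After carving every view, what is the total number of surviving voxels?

186 voxels

before carving: 512 voxels (8×8×8)
[1] y-view keeps 31 columns → grid now 248
[2] z-view keeps 49 columns → grid now 186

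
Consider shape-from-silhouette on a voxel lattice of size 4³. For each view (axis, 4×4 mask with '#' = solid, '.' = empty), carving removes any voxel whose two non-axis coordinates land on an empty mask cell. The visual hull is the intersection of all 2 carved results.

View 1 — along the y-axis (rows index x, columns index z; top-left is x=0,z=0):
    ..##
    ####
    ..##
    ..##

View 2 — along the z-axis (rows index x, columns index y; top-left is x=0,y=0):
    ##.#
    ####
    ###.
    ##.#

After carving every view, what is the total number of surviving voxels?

34 voxels

full grid |V| = 64
  1. axis=1 (XZ plane), |mask|=10  ⇒  voxels=40
  2. axis=2 (XY plane), |mask|=13  ⇒  voxels=34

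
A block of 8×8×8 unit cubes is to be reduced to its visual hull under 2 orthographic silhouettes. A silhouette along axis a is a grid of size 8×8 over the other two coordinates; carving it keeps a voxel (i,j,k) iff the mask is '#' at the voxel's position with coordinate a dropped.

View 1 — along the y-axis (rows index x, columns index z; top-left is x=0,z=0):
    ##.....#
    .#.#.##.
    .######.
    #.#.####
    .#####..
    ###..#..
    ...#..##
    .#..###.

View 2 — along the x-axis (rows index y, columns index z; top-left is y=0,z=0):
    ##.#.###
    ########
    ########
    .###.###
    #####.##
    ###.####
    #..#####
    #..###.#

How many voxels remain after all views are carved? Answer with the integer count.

230 voxels

initial block: 8^3 = 512
[1] y-view keeps 35 columns → grid now 280
[2] x-view keeps 53 columns → grid now 230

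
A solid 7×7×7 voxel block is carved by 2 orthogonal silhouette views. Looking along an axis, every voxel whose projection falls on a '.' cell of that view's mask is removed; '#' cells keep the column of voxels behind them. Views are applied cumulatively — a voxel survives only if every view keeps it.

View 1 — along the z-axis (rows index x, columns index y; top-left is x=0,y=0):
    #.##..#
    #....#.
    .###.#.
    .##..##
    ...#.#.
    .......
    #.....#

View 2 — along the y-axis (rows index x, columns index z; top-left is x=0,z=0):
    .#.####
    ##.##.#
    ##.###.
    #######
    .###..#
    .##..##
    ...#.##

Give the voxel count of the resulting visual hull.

start: 7×7×7 = 343 voxels
[1] z-view keeps 18 columns → grid now 126
[2] y-view keeps 33 columns → grid now 92

92 voxels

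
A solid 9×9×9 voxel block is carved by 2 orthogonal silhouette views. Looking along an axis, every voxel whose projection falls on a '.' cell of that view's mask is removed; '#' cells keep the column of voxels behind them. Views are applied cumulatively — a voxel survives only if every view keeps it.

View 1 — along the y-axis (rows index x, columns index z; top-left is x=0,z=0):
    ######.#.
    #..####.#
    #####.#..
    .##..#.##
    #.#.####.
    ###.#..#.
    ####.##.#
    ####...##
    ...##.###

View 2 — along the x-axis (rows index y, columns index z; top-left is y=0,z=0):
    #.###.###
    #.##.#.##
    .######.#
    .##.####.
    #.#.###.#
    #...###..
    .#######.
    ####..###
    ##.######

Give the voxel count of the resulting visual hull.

before carving: 729 voxels (9×9×9)
  1. axis=1 (XZ plane), |mask|=53  ⇒  voxels=477
  2. axis=0 (YZ plane), |mask|=58  ⇒  voxels=340

|visual hull| = 340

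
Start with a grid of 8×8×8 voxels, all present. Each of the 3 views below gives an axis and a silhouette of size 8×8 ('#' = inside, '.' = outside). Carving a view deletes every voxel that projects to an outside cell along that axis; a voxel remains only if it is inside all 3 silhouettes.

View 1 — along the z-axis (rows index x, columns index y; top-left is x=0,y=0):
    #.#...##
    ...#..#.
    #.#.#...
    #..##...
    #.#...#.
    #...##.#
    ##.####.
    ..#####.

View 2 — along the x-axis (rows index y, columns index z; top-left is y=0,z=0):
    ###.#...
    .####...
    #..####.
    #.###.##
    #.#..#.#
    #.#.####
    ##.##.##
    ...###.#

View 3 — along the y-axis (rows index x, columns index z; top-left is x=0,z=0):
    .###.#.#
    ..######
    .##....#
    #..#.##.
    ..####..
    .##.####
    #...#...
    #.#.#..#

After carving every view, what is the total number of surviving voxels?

start: 8×8×8 = 512 voxels
[1] z-view keeps 30 columns → grid now 240
[2] x-view keeps 39 columns → grid now 148
[3] y-view keeps 34 columns → grid now 76

remaining voxels: 76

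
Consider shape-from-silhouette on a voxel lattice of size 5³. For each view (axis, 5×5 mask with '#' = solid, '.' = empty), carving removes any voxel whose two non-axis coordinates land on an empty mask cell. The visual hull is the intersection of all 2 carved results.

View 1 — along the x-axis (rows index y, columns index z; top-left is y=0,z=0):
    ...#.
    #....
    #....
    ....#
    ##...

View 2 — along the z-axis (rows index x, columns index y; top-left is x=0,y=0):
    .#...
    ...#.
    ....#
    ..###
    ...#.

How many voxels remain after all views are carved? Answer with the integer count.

initial block: 5^3 = 125
after view 1 [x-axis, 6 of 25 cells solid] → remaining = 30
after view 2 [z-axis, 7 of 25 cells solid] → remaining = 9

9 voxels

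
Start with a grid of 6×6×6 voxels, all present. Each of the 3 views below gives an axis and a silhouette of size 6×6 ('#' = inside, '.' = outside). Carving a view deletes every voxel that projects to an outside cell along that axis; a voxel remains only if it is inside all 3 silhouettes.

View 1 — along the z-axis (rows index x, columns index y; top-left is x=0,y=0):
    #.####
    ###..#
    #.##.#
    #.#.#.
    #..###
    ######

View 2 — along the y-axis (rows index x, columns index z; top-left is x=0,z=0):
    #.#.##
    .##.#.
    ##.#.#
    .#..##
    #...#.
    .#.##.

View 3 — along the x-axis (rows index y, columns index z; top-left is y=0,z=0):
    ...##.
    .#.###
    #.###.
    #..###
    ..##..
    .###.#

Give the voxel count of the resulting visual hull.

start: 6×6×6 = 216 voxels
[1] z-view keeps 26 columns → grid now 156
[2] y-view keeps 19 columns → grid now 83
[3] x-view keeps 20 columns → grid now 43

|visual hull| = 43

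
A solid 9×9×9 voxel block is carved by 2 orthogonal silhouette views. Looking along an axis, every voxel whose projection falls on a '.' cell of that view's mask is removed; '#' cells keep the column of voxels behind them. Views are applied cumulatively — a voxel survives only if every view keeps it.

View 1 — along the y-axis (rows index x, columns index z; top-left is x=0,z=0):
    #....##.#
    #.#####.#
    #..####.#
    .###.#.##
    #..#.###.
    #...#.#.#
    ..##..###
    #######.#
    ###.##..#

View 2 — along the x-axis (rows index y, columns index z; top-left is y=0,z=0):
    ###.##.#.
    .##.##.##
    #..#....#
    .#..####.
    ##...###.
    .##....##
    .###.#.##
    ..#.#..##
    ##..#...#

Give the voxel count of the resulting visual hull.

initial block: 9^3 = 729
[1] y-view keeps 51 columns → grid now 459
[2] x-view keeps 43 columns → grid now 229

229 voxels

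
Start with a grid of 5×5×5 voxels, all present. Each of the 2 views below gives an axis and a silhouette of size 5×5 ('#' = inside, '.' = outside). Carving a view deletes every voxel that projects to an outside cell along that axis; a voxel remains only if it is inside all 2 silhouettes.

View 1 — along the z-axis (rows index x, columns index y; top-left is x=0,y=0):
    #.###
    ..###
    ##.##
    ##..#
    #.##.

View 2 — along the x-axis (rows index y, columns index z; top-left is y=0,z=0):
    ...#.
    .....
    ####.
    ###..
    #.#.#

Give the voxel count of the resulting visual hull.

start: 5×5×5 = 125 voxels
after view 1 [z-axis, 17 of 25 cells solid] → remaining = 85
after view 2 [x-axis, 11 of 25 cells solid] → remaining = 40

|visual hull| = 40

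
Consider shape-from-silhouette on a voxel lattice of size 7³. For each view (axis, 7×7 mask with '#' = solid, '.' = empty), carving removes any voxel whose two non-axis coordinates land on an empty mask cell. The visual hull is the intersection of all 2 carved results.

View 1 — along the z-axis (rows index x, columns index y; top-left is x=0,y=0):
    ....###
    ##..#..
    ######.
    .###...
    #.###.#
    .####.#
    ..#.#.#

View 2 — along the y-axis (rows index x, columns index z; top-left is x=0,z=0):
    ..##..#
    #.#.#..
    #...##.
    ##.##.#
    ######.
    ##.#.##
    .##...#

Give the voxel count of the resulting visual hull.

remaining voxels: 115

before carving: 343 voxels (7×7×7)
step 1: project along z, AND mask (28/49) → |grid| = 196
step 2: project along y, AND mask (28/49) → |grid| = 115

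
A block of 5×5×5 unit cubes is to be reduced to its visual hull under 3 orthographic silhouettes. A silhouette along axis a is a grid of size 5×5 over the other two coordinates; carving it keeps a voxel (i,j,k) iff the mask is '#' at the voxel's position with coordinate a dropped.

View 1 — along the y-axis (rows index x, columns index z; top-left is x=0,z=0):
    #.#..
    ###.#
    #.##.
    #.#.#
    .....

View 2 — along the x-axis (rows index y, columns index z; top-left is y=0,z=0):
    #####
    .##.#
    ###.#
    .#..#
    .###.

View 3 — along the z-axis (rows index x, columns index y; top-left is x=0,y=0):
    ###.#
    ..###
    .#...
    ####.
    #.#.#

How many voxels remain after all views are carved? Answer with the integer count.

remaining voxels: 24

before carving: 125 voxels (5×5×5)
  1. axis=1 (XZ plane), |mask|=12  ⇒  voxels=60
  2. axis=0 (YZ plane), |mask|=17  ⇒  voxels=39
  3. axis=2 (XY plane), |mask|=15  ⇒  voxels=24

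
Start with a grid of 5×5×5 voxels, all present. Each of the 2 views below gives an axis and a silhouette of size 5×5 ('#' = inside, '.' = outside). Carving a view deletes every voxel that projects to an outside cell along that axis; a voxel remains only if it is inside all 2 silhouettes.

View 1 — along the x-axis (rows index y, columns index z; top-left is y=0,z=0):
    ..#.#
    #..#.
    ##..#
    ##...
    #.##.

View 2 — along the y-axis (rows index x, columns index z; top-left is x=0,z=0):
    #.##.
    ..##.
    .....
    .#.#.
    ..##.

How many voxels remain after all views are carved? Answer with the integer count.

full grid |V| = 125
  1. axis=0 (YZ plane), |mask|=12  ⇒  voxels=60
  2. axis=1 (XZ plane), |mask|=9  ⇒  voxels=20

|visual hull| = 20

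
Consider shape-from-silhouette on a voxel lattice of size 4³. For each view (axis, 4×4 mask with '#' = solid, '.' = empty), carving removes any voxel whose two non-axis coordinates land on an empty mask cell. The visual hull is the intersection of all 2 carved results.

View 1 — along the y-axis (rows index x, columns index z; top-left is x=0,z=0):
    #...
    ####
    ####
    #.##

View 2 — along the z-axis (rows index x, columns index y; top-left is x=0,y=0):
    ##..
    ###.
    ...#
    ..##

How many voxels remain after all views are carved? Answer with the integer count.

full grid |V| = 64
  1. axis=1 (XZ plane), |mask|=12  ⇒  voxels=48
  2. axis=2 (XY plane), |mask|=8  ⇒  voxels=24

remaining voxels: 24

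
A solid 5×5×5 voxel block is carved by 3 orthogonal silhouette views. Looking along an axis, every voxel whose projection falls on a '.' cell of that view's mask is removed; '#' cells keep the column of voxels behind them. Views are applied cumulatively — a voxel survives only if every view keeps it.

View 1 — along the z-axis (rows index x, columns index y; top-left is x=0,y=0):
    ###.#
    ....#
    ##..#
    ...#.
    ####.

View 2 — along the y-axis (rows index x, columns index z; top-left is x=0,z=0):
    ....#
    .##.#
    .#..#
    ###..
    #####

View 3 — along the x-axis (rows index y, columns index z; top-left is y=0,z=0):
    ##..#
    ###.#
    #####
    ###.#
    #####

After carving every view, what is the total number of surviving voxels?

start: 5×5×5 = 125 voxels
  1. axis=2 (XY plane), |mask|=13  ⇒  voxels=65
  2. axis=1 (XZ plane), |mask|=14  ⇒  voxels=36
  3. axis=0 (YZ plane), |mask|=21  ⇒  voxels=32

32 voxels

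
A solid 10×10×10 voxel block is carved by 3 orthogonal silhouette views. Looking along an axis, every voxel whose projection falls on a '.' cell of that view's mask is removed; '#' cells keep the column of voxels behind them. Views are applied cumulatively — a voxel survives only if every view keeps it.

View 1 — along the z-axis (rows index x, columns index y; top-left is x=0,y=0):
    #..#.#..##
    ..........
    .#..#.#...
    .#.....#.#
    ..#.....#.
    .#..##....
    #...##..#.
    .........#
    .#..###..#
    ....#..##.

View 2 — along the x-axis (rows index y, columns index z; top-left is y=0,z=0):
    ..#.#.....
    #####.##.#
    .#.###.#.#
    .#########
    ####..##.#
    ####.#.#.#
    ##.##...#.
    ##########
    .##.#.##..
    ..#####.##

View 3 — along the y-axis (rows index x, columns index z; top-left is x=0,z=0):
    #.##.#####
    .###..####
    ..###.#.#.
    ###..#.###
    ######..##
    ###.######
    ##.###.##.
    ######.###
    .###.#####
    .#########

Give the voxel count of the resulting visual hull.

|visual hull| = 142

before carving: 1000 voxels (10×10×10)
V1 z: intersect with XY mask (29 set) -- 290 left
V2 x: intersect with YZ mask (66 set) -- 192 left
V3 y: intersect with XZ mask (77 set) -- 142 left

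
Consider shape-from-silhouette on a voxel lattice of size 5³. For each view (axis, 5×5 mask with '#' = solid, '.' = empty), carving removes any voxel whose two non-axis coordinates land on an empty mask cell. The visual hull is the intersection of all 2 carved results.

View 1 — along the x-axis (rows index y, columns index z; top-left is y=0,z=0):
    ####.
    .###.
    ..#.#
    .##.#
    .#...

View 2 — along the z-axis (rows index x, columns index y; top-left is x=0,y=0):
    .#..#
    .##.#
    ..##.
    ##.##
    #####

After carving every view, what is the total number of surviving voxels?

39 voxels

full grid |V| = 125
[1] x-view keeps 13 columns → grid now 65
[2] z-view keeps 16 columns → grid now 39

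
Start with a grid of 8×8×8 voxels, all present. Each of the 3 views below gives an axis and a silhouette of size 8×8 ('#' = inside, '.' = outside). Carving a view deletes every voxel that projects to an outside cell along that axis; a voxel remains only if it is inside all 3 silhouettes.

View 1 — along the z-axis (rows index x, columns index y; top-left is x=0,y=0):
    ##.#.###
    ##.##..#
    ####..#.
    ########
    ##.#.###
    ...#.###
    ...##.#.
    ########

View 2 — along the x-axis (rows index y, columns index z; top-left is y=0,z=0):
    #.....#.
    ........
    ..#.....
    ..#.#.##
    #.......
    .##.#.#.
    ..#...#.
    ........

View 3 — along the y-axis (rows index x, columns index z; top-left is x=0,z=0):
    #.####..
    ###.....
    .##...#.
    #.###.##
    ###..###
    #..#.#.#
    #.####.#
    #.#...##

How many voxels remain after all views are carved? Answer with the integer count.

before carving: 512 voxels (8×8×8)
  1. axis=2 (XY plane), |mask|=45  ⇒  voxels=360
  2. axis=0 (YZ plane), |mask|=14  ⇒  voxels=85
  3. axis=1 (XZ plane), |mask|=37  ⇒  voxels=55

55 voxels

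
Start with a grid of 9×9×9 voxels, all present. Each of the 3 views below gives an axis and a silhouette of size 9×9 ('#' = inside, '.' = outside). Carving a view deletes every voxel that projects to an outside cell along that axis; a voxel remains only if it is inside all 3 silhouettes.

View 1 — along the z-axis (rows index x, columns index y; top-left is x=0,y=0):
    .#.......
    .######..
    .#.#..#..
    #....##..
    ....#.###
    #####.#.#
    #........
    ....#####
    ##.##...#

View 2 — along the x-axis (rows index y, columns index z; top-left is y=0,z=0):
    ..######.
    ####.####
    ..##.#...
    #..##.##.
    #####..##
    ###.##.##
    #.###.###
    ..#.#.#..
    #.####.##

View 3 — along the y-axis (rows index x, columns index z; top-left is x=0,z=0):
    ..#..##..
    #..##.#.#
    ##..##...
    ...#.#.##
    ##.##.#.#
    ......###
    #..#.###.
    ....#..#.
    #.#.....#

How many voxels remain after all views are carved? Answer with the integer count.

remaining voxels: 94

initial block: 9^3 = 729
after view 1 [z-axis, 35 of 81 cells solid] → remaining = 315
after view 2 [x-axis, 53 of 81 cells solid] → remaining = 222
after view 3 [y-axis, 35 of 81 cells solid] → remaining = 94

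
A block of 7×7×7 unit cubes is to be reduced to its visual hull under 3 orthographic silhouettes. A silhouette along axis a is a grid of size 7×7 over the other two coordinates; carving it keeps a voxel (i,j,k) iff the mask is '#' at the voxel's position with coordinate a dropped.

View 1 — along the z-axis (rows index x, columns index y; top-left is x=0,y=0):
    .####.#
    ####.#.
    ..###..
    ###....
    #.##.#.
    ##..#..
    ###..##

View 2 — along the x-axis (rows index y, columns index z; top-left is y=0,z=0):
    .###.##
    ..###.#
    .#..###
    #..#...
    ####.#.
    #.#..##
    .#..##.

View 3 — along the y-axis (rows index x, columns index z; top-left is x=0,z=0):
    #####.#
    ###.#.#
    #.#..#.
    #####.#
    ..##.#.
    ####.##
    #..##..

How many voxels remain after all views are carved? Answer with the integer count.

initial block: 7^3 = 343
carve view 1 (along z, XY-mask fill 28/49): 196 voxels remain
carve view 2 (along x, YZ-mask fill 27/49): 110 voxels remain
carve view 3 (along y, XZ-mask fill 32/49): 70 voxels remain

|visual hull| = 70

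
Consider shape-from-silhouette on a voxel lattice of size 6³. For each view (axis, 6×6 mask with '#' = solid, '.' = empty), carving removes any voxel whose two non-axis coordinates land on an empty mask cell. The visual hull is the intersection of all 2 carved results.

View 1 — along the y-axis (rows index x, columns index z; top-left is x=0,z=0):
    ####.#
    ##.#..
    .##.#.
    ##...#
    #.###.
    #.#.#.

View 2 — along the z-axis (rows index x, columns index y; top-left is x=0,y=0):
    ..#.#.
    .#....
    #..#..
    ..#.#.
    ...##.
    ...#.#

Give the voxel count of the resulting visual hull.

full grid |V| = 216
carve view 1 (along y, XZ-mask fill 21/36): 126 voxels remain
carve view 2 (along z, XY-mask fill 11/36): 39 voxels remain

voxel count = 39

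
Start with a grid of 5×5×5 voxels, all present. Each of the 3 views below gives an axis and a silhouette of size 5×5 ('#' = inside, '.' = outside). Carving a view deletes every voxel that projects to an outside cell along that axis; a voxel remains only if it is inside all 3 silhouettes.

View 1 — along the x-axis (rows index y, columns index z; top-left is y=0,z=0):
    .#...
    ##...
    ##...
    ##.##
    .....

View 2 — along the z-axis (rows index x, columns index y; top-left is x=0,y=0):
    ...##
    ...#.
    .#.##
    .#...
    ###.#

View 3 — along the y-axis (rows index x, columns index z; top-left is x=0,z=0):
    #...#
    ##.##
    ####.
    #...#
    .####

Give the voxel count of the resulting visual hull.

remaining voxels: 15

full grid |V| = 125
V1 x: intersect with YZ mask (9 set) -- 45 left
V2 z: intersect with XY mask (11 set) -- 21 left
V3 y: intersect with XZ mask (16 set) -- 15 left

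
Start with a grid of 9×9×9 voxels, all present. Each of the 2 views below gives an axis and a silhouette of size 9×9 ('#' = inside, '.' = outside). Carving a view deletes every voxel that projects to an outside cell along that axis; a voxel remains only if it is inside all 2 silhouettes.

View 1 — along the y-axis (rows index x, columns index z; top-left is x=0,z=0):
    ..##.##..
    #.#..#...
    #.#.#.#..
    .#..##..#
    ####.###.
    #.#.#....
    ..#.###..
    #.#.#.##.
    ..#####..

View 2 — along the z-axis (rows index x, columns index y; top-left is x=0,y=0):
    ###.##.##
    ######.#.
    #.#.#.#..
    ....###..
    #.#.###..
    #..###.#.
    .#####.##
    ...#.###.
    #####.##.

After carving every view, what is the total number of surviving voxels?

remaining voxels: 210

initial block: 9^3 = 729
after view 1 [y-axis, 39 of 81 cells solid] → remaining = 351
after view 2 [z-axis, 49 of 81 cells solid] → remaining = 210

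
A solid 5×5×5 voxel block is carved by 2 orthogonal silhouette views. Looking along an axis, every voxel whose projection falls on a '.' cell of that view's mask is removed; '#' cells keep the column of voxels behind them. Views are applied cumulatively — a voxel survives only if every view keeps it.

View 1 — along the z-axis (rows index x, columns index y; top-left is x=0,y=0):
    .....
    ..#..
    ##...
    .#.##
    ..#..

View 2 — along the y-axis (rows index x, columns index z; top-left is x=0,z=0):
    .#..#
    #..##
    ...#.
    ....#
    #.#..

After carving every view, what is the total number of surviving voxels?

voxel count = 10

full grid |V| = 125
step 1: project along z, AND mask (7/25) → |grid| = 35
step 2: project along y, AND mask (9/25) → |grid| = 10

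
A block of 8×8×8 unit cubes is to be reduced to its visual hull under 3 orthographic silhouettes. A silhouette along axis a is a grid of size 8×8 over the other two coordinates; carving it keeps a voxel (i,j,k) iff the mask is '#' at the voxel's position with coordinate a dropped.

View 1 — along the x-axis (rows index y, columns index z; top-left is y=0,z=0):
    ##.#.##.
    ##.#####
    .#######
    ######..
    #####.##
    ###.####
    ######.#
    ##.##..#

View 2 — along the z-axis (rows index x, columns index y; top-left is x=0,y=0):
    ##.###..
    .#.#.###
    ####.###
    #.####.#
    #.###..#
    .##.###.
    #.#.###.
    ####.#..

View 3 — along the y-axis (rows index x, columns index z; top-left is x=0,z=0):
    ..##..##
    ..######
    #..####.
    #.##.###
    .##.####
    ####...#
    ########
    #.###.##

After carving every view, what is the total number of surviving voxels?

188 voxels

before carving: 512 voxels (8×8×8)
after view 1 [x-axis, 51 of 64 cells solid] → remaining = 408
after view 2 [z-axis, 43 of 64 cells solid] → remaining = 275
after view 3 [y-axis, 46 of 64 cells solid] → remaining = 188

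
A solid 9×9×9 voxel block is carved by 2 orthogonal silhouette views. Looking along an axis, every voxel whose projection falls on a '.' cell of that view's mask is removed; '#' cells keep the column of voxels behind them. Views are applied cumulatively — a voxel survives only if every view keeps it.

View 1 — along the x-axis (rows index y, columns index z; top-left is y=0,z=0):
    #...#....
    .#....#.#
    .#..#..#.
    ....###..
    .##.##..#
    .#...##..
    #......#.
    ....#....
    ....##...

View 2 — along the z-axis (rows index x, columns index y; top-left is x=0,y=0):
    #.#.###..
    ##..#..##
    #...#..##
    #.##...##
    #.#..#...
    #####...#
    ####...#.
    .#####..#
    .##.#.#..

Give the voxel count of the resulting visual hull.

|visual hull| = 119

before carving: 729 voxels (9×9×9)
  1. axis=0 (YZ plane), |mask|=24  ⇒  voxels=216
  2. axis=2 (XY plane), |mask|=43  ⇒  voxels=119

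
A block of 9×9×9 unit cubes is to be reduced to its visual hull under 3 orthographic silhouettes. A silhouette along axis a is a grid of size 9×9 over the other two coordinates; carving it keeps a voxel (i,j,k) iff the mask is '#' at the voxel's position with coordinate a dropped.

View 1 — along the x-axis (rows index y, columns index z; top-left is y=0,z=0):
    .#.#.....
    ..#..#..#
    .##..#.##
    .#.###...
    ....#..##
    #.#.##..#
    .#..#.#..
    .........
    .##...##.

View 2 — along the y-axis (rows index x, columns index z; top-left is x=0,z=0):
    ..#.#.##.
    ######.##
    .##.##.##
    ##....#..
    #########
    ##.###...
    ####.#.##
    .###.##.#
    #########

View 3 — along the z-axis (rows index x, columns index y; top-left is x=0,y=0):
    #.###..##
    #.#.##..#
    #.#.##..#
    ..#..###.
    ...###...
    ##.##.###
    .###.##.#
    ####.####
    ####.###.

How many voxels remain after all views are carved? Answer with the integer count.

before carving: 729 voxels (9×9×9)
after view 1 [x-axis, 29 of 81 cells solid] → remaining = 261
after view 2 [y-axis, 57 of 81 cells solid] → remaining = 190
after view 3 [z-axis, 51 of 81 cells solid] → remaining = 130

remaining voxels: 130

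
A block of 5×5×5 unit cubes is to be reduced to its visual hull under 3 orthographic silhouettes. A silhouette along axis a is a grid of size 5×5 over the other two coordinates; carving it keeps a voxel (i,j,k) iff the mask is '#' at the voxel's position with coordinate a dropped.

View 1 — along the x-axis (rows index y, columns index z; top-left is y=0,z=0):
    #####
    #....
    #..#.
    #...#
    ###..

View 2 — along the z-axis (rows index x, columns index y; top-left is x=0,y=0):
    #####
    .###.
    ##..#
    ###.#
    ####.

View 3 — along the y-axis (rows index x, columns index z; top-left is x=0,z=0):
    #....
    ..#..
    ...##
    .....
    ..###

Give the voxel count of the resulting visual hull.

12 voxels

before carving: 125 voxels (5×5×5)
[1] x-view keeps 13 columns → grid now 65
[2] z-view keeps 19 columns → grid now 48
[3] y-view keeps 7 columns → grid now 12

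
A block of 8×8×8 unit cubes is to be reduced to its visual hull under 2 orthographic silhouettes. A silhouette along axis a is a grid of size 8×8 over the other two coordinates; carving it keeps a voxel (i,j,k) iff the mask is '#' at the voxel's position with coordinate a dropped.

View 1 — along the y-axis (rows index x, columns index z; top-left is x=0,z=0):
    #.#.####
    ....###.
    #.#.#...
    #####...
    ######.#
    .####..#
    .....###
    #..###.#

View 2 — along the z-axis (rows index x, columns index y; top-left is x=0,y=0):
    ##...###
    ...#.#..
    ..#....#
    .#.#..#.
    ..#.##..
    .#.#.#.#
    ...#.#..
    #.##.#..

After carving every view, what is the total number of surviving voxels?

124 voxels

before carving: 512 voxels (8×8×8)
V1 y: intersect with XZ mask (37 set) -- 296 left
V2 z: intersect with XY mask (25 set) -- 124 left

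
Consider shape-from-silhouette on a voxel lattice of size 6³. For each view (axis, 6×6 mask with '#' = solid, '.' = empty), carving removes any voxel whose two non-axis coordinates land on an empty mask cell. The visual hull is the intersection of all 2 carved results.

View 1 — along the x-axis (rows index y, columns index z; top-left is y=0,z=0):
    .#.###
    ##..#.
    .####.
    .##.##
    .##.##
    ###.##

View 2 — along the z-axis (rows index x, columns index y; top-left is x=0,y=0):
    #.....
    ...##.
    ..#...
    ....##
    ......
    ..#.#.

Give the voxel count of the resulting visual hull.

voxel count = 33

full grid |V| = 216
[1] x-view keeps 24 columns → grid now 144
[2] z-view keeps 8 columns → grid now 33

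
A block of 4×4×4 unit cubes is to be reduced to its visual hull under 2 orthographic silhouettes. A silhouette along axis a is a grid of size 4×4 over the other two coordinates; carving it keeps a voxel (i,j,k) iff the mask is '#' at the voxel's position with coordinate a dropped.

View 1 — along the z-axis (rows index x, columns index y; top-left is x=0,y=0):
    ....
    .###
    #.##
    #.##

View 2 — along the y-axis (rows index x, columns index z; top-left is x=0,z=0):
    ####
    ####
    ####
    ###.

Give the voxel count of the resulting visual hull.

|visual hull| = 33

before carving: 64 voxels (4×4×4)
V1 z: intersect with XY mask (9 set) -- 36 left
V2 y: intersect with XZ mask (15 set) -- 33 left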